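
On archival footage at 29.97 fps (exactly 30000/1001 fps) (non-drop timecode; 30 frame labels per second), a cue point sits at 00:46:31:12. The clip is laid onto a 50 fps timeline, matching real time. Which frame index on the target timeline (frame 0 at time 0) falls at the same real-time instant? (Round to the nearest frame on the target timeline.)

frame 139710

Source frame index: (0×3600 + 46×60 + 31) × 30 + 12 = 83742.
Real time: 83742 / (30000/1001) = 13970957/5000 s.
Target frame: (13970957/5000) × (50) = 13970957/100 ≈ 139709.570 → 139710.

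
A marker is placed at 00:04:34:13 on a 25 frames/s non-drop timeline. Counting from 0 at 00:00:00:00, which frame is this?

frame 6863

Total seconds to the label: (0 × 3600 + 4 × 60 + 34) = 274.
Frame index = 274 × 25 + 13 = 6863.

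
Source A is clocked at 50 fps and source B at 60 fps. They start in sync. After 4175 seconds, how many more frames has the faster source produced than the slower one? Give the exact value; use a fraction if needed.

A emits 50 × 4175 = 208750 frames; B emits 60 × 4175 = 250500.
Difference = 41750 frames; B is ahead of A.

41750 frames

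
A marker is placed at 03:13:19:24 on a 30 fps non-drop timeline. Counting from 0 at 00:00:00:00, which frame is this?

Total seconds to the label: (3 × 3600 + 13 × 60 + 19) = 11599.
Frame index = 11599 × 30 + 24 = 347994.

347994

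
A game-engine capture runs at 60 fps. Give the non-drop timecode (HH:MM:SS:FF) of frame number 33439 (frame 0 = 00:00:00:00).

33439 ÷ 60 = 557 full seconds, remainder 19 frames.
557 s = 0 h 9 min 17 s.
Timecode: 00:09:17:19.

00:09:17:19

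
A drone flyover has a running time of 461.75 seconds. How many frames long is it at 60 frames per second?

27705 frames

Frames = 461.75 × 60 = 27705.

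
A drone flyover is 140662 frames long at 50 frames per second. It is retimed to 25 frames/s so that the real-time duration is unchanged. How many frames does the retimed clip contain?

70331 frames

Target frames = source frames × (target rate / source rate) = 140662 × (25)/(50) = 140662 × 1/2 = 70331.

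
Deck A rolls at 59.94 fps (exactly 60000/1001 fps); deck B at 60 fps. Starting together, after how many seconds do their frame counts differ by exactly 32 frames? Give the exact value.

The gap grows by |60 − 60000/1001| = 60/1001 frames per second.
Time for a 32-frame gap: 32 ÷ (60/1001) = 8008/15 s.

8008/15 seconds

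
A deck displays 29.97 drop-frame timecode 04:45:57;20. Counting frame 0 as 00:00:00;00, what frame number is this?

Complete 10-minute blocks: 28, each 17982 frames → 503496.
Remaining 5 whole minutes in the current block: 1800 + 4 × 1798 = 8992 frames.
Within the current minute: 57 × 30 + 20 − 2 = 1728 (labels ;00/;01 skipped at this minute). Total = 503496 + 8992 + 1728 = 514216.

514216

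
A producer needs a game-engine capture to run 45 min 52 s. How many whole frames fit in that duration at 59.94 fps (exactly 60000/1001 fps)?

164955 frames

45 min 52 s = 2752 s.
Frames = 2752 × 60000/1001 = 165120000/1001 ≈ 164955.0450.
Complete frames: 164955.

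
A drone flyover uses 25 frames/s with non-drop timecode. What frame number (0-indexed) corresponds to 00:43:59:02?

Total seconds to the label: (0 × 3600 + 43 × 60 + 59) = 2639.
Frame index = 2639 × 25 + 2 = 65977.

frame 65977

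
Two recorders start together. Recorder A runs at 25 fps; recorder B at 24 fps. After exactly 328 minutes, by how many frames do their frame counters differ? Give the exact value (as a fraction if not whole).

19680 frames

328 min = 19680 s.
A emits 25 × 19680 = 492000 frames; B emits 24 × 19680 = 472320.
Difference = 19680 frames; B is behind A.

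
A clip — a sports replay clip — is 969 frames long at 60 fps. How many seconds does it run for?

Running time = 969 / (60) = 16.15 s.

16.15 seconds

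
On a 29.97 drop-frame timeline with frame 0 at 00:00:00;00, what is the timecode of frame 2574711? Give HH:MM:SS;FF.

23:51:49;17

Each 10-minute DF block holds 10 × 60 × 30 − 9 × 2 = 17982 frames. 2574711 ÷ 17982 → 143 full blocks, remainder 3285.
Within the partial block the first minute is 1800 frames and each further minute 1798, so 1 further minute boundary passed. Total skipped labels = 18 × 143 + 2 × 1 = 2576.
Non-drop label index = 2574711 + 2576 = 2577287; at 30 labels/s that is 23:51:49:17, i.e. DF 23:51:49;17.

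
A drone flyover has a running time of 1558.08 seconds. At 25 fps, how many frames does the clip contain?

38952 frames

Frames = 1558.08 × 25 = 38952.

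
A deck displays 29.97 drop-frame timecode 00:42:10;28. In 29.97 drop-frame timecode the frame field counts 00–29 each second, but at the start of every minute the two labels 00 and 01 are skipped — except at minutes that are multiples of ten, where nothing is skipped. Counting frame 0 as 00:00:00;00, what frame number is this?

As if non-drop at 30 labels/s: (0 × 3600 + 42 × 60 + 10) × 30 + 28 = 75928.
Minute boundaries passed: 42; those not divisible by 10: 42 − 4 = 38; dropped labels = 2 × 38 = 76.
Actual frame index = 75928 − 76 = 75852.

75852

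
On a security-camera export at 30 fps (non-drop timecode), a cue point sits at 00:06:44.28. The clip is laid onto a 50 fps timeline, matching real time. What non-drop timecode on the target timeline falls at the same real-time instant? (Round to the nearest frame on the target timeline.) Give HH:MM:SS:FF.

Source frame index: (0×3600 + 6×60 + 44) × 30 + 28 = 12148.
Real time: 12148 / (30) = 6074/15 s.
Target frame: (6074/15) × (50) = 60740/3 ≈ 20246.667 → 20247.
At 50 labels/s: frame 20247 → 00:06:44:47.

00:06:44:47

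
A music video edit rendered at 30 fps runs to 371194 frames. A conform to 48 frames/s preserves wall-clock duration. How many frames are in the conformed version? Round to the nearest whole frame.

593910 frames

Frames at target rate = 371194 × (48) / (30) = 2969552/5 ≈ 593910.400.
Nearest whole frame: 593910.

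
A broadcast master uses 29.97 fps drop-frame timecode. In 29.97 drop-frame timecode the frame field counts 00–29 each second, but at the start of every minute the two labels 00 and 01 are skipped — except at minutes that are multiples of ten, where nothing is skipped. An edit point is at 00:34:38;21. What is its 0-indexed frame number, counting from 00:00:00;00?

62299

As if non-drop at 30 labels/s: (0 × 3600 + 34 × 60 + 38) × 30 + 21 = 62361.
Minute boundaries passed: 34; those not divisible by 10: 34 − 3 = 31; dropped labels = 2 × 31 = 62.
Actual frame index = 62361 − 62 = 62299.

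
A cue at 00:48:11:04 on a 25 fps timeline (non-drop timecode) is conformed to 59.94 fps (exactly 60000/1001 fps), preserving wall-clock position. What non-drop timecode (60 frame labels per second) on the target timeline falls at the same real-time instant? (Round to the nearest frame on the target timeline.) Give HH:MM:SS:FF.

Source frame index: (0×3600 + 48×60 + 11) × 25 + 4 = 72279.
Real time: 72279 / (25) = 72279/25 s.
Target frame: (72279/25) × (60000/1001) = 173469600/1001 ≈ 173296.304 → 173296.
At 60 labels/s: frame 173296 → 00:48:08:16.

00:48:08:16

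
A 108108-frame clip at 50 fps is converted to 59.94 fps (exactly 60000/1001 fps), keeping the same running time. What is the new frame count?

Target frames = source frames × (target rate / source rate) = 108108 × (60000/1001)/(50) = 108108 × 1200/1001 = 129600.

129600 frames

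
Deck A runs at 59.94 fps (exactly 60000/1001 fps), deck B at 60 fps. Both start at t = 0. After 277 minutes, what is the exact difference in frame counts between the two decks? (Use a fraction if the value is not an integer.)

997200/1001 frames

277 min = 16620 s.
A emits 60000/1001 × 16620 = 997200000/1001 frames; B emits 60 × 16620 = 997200.
Difference = 997200/1001 frames (≈ 996.2038); B is ahead of A.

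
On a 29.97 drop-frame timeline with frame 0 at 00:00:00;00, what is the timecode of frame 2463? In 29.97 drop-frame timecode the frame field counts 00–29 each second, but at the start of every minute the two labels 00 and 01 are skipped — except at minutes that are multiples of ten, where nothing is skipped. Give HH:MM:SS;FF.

00:01:22;05

Each 10-minute DF block holds 10 × 60 × 30 − 9 × 2 = 17982 frames. 2463 ÷ 17982 → 0 full blocks, remainder 2463.
Within the partial block the first minute is 1800 frames and each further minute 1798, so 1 further minute boundary passed. Total skipped labels = 18 × 0 + 2 × 1 = 2.
Non-drop label index = 2463 + 2 = 2465; at 30 labels/s that is 00:01:22:05, i.e. DF 00:01:22;05.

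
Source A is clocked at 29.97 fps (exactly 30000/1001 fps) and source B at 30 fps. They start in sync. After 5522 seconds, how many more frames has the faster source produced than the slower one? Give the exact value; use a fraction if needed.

A emits 30000/1001 × 5522 = 15060000/91 frames; B emits 30 × 5522 = 165660.
Difference = 15060/91 frames (≈ 165.4945); B is ahead of A.

15060/91 frames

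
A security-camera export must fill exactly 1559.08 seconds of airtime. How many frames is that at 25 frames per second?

Frames = 1559.08 × 25 = 38977.

38977 frames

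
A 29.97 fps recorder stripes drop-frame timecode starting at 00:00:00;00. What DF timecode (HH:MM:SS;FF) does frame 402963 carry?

03:44:05;17

Ten DF minutes hold 17982 frames, so frame 402963 lies in block 22 (frames 395604–413585) with 7359 frames into that block.
The block's first minute is 1800 frames and the rest 1798 each; 7359 frames reaches minute 4, so 22 × 18 + 4 × 2 = 404 labels have been skipped so far.
Adding those back, label number 402963 + 404 = 403367 at 30 labels/s is 13445 s + 17 f = 3 h 44 min 5 s frame 17, i.e. 03:44:05;17.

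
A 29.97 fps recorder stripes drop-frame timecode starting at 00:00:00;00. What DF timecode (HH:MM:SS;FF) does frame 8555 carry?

Ten DF minutes hold 17982 frames, so frame 8555 lies in block 0 (frames 0–17981) with 8555 frames into that block.
The block's first minute is 1800 frames and the rest 1798 each; 8555 frames reaches minute 4, so 0 × 18 + 4 × 2 = 8 labels have been skipped so far.
Adding those back, label number 8555 + 8 = 8563 at 30 labels/s is 285 s + 13 f = 0 h 4 min 45 s frame 13, i.e. 00:04:45;13.

00:04:45;13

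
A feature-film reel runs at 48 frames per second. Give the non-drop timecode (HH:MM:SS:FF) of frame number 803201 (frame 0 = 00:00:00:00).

803201 ÷ 48 = 16733 full seconds, remainder 17 frames.
16733 s = 4 h 38 min 53 s.
Timecode: 04:38:53:17.

04:38:53:17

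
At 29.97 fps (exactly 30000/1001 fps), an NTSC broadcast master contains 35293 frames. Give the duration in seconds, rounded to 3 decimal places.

1177.610 seconds

Running time = 35293 × 1001/30000 = 35328293/30000 s ≈ 1177.610 s.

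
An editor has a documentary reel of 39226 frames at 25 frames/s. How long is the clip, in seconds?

Running time = 39226 / (25) = 1569.04 s.

1569.04 seconds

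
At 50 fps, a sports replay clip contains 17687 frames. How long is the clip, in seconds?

Running time = 17687 / (50) = 353.74 s.

353.74 seconds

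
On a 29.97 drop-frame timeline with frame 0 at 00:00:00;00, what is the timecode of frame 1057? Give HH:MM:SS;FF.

Ten DF minutes hold 17982 frames, so frame 1057 lies in block 0 (frames 0–17981) with 1057 frames into that block.
The block's first minute is 1800 frames and the rest 1798 each; 1057 frames reaches minute 0, so 0 × 18 + 0 × 2 = 0 labels have been skipped so far.
Adding those back, label number 1057 + 0 = 1057 at 30 labels/s is 35 s + 7 f = 0 h 0 min 35 s frame 7, i.e. 00:00:35;07.

00:00:35;07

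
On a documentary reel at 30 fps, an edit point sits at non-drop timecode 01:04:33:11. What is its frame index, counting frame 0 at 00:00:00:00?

Total seconds to the label: (1 × 3600 + 4 × 60 + 33) = 3873.
Frame index = 3873 × 30 + 11 = 116201.

116201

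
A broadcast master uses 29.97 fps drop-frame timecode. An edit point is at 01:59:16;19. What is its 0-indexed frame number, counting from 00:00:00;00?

Complete 10-minute blocks: 11, each 17982 frames → 197802.
Remaining 9 whole minutes in the current block: 1800 + 8 × 1798 = 16184 frames.
Within the current minute: 16 × 30 + 19 − 2 = 497 (labels ;00/;01 skipped at this minute). Total = 197802 + 16184 + 497 = 214483.

214483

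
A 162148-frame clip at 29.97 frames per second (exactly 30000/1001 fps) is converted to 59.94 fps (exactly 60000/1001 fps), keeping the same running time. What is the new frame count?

324296 frames

Frames at target rate = 162148 × (60000/1001) / (30000/1001) = 324296.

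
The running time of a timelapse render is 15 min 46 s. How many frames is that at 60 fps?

56760 frames

15 min 46 s = 946 s.
Frames = 946 × 60 = 56760.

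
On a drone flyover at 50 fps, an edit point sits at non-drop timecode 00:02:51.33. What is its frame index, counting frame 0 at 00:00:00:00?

Total seconds to the label: (0 × 3600 + 2 × 60 + 51) = 171.
Frame index = 171 × 50 + 33 = 8583.

frame 8583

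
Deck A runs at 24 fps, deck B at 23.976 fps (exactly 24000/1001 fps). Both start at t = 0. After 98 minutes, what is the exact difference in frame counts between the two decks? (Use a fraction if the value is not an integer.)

98 min = 5880 s.
A emits 24 × 5880 = 141120 frames; B emits 24000/1001 × 5880 = 20160000/143.
Difference = 20160/143 frames (≈ 140.9790); B is behind A.

20160/143 frames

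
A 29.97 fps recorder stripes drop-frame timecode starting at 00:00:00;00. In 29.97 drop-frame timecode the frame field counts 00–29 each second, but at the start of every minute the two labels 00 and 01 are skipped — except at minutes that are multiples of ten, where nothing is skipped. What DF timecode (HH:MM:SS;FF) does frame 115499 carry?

01:04:13;25

Ten DF minutes hold 17982 frames, so frame 115499 lies in block 6 (frames 107892–125873) with 7607 frames into that block.
The block's first minute is 1800 frames and the rest 1798 each; 7607 frames reaches minute 4, so 6 × 18 + 4 × 2 = 116 labels have been skipped so far.
Adding those back, label number 115499 + 116 = 115615 at 30 labels/s is 3853 s + 25 f = 1 h 4 min 13 s frame 25, i.e. 01:04:13;25.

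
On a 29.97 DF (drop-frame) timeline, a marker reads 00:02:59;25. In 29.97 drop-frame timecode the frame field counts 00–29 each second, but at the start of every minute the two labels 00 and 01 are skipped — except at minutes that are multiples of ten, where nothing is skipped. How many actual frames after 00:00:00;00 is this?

As if non-drop at 30 labels/s: (0 × 3600 + 2 × 60 + 59) × 30 + 25 = 5395.
Minute boundaries passed: 2; those not divisible by 10: 2 − 0 = 2; dropped labels = 2 × 2 = 4.
Actual frame index = 5395 − 4 = 5391.

5391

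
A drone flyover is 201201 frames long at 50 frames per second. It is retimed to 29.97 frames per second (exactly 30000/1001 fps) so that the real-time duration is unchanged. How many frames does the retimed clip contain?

Target frames = source frames × (target rate / source rate) = 201201 × (30000/1001)/(50) = 201201 × 600/1001 = 120600.

120600 frames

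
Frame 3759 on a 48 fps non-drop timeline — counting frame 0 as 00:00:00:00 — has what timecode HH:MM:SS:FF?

00:01:18:15

3759 ÷ 48 = 78 full seconds, remainder 15 frames.
78 s = 0 h 1 min 18 s.
Timecode: 00:01:18:15.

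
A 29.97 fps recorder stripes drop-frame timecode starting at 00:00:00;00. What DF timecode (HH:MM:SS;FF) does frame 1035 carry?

00:00:34;15

Ten DF minutes hold 17982 frames, so frame 1035 lies in block 0 (frames 0–17981) with 1035 frames into that block.
The block's first minute is 1800 frames and the rest 1798 each; 1035 frames reaches minute 0, so 0 × 18 + 0 × 2 = 0 labels have been skipped so far.
Adding those back, label number 1035 + 0 = 1035 at 30 labels/s is 34 s + 15 f = 0 h 0 min 34 s frame 15, i.e. 00:00:34;15.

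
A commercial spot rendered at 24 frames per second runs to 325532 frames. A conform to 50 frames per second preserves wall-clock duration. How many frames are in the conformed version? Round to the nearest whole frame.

Frames at target rate = 325532 × (50) / (24) = 2034575/3 ≈ 678191.667.
Nearest whole frame: 678192.

678192 frames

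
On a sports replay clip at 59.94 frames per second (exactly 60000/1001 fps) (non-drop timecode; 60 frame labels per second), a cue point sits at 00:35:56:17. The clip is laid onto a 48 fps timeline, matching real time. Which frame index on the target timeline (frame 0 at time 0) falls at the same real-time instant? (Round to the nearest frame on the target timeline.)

Source frame index: (0×3600 + 35×60 + 56) × 60 + 17 = 129377.
Real time: 129377 / (60000/1001) = 129506377/60000 s.
Target frame: (129506377/60000) × (48) = 129506377/1250 ≈ 103605.102 → 103605.

frame 103605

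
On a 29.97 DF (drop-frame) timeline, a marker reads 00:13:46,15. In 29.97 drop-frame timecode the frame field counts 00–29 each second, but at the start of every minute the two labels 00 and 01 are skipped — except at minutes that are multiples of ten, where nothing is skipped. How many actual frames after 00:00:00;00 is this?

24771

As if non-drop at 30 labels/s: (0 × 3600 + 13 × 60 + 46) × 30 + 15 = 24795.
Minute boundaries passed: 13; those not divisible by 10: 13 − 1 = 12; dropped labels = 2 × 12 = 24.
Actual frame index = 24795 − 24 = 24771.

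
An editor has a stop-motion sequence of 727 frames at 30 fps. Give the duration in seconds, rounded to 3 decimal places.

24.233 seconds

Running time = 727 × 1/30 = 727/30 s ≈ 24.233 s.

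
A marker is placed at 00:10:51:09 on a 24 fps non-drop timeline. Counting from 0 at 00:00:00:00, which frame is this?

Total seconds to the label: (0 × 3600 + 10 × 60 + 51) = 651.
Frame index = 651 × 24 + 9 = 15633.

15633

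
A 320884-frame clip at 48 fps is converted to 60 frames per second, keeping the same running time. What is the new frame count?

401105 frames

Target frames = source frames × (target rate / source rate) = 320884 × (60)/(48) = 320884 × 5/4 = 401105.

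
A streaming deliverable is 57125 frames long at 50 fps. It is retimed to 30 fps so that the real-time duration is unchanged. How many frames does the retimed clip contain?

34275 frames

Target frames = source frames × (target rate / source rate) = 57125 × (30)/(50) = 57125 × 3/5 = 34275.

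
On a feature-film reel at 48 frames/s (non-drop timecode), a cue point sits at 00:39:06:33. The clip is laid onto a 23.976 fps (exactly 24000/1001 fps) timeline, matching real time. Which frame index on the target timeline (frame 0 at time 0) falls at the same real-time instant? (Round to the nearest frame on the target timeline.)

Source frame index: (0×3600 + 39×60 + 6) × 48 + 33 = 112641.
Real time: 112641 / (48) = 37547/16 s.
Target frame: (37547/16) × (24000/1001) = 56320500/1001 ≈ 56264.236 → 56264.

frame 56264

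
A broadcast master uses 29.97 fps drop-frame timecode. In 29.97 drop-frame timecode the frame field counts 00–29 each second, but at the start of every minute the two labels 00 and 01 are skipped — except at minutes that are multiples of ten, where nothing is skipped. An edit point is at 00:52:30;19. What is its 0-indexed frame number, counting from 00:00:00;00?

94425

Complete 10-minute blocks: 5, each 17982 frames → 89910.
Remaining 2 whole minutes in the current block: 1800 + 1 × 1798 = 3598 frames.
Within the current minute: 30 × 30 + 19 − 2 = 917 (labels ;00/;01 skipped at this minute). Total = 89910 + 3598 + 917 = 94425.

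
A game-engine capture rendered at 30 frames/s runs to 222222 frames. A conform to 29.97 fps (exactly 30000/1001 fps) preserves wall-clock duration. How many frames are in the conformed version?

Target frames = source frames × (target rate / source rate) = 222222 × (30000/1001)/(30) = 222222 × 1000/1001 = 222000.

222000 frames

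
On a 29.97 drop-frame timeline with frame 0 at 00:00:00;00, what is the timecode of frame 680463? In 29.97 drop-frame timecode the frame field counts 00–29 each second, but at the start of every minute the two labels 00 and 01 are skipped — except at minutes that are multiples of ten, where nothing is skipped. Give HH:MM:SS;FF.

06:18:24;25

Each 10-minute DF block holds 10 × 60 × 30 − 9 × 2 = 17982 frames. 680463 ÷ 17982 → 37 full blocks, remainder 15129.
Within the partial block the first minute is 1800 frames and each further minute 1798, so 8 further minute boundaries passed. Total skipped labels = 18 × 37 + 2 × 8 = 682.
Non-drop label index = 680463 + 682 = 681145; at 30 labels/s that is 06:18:24:25, i.e. DF 06:18:24;25.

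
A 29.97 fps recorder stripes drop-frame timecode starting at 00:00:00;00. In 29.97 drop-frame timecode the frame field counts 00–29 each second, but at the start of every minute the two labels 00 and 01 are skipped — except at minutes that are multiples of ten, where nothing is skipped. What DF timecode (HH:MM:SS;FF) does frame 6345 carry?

00:03:31;21

Each 10-minute DF block holds 10 × 60 × 30 − 9 × 2 = 17982 frames. 6345 ÷ 17982 → 0 full blocks, remainder 6345.
Within the partial block the first minute is 1800 frames and each further minute 1798, so 3 further minute boundaries passed. Total skipped labels = 18 × 0 + 2 × 3 = 6.
Non-drop label index = 6345 + 6 = 6351; at 30 labels/s that is 00:03:31:21, i.e. DF 00:03:31;21.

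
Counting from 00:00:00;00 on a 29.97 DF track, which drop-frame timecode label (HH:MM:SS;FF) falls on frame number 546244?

05:03:46;10

Each 10-minute DF block holds 10 × 60 × 30 − 9 × 2 = 17982 frames. 546244 ÷ 17982 → 30 full blocks, remainder 6784.
Within the partial block the first minute is 1800 frames and each further minute 1798, so 3 further minute boundaries passed. Total skipped labels = 18 × 30 + 2 × 3 = 546.
Non-drop label index = 546244 + 546 = 546790; at 30 labels/s that is 05:03:46:10, i.e. DF 05:03:46;10.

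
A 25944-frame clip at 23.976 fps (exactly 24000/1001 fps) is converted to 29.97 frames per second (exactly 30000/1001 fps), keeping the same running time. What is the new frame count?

32430 frames

Target frames = source frames × (target rate / source rate) = 25944 × (30000/1001)/(24000/1001) = 25944 × 5/4 = 32430.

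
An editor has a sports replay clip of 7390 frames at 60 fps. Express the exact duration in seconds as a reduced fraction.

Running time = 7390 ÷ (60) = 7390 × 1/60 = 739/6 s.

739/6 seconds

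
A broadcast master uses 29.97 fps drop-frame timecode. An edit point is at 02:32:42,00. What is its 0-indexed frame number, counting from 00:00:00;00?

274586

As if non-drop at 30 labels/s: (2 × 3600 + 32 × 60 + 42) × 30 + 0 = 274860.
Minute boundaries passed: 152; those not divisible by 10: 152 − 15 = 137; dropped labels = 2 × 137 = 274.
Actual frame index = 274860 − 274 = 274586.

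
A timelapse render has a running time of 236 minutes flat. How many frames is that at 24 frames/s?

339840 frames

236 min = 14160 s.
Frames = 14160 × 24 = 339840.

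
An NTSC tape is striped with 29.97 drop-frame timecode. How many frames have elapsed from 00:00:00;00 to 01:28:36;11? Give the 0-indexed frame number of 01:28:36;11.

As if non-drop at 30 labels/s: (1 × 3600 + 28 × 60 + 36) × 30 + 11 = 159491.
Minute boundaries passed: 88; those not divisible by 10: 88 − 8 = 80; dropped labels = 2 × 80 = 160.
Actual frame index = 159491 − 160 = 159331.

159331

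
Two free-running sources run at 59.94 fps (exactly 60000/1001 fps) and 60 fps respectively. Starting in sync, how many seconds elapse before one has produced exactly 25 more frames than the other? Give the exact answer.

The gap grows by |60 − 60000/1001| = 60/1001 frames per second.
Time for a 25-frame gap: 25 ÷ (60/1001) = 5005/12 s.

5005/12 seconds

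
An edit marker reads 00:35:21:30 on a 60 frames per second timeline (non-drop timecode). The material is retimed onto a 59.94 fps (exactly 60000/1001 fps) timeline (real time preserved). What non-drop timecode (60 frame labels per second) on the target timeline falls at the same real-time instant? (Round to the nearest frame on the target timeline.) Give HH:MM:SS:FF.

00:35:19:23

Source frame index: (0×3600 + 35×60 + 21) × 60 + 30 = 127290.
Real time: 127290 / (60) = 4243/2 s.
Target frame: (4243/2) × (60000/1001) = 127290000/1001 ≈ 127162.837 → 127163.
At 60 labels/s: frame 127163 → 00:35:19:23.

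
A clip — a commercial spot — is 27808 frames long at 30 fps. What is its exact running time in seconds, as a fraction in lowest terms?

13904/15 seconds

Running time = 27808 ÷ (30) = 27808 × 1/30 = 13904/15 s.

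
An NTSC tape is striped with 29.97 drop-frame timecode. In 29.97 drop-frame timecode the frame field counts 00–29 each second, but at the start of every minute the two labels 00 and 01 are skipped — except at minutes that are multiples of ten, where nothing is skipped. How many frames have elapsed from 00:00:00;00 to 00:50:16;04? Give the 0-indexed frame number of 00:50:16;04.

As if non-drop at 30 labels/s: (0 × 3600 + 50 × 60 + 16) × 30 + 4 = 90484.
Minute boundaries passed: 50; those not divisible by 10: 50 − 5 = 45; dropped labels = 2 × 45 = 90.
Actual frame index = 90484 − 90 = 90394.

90394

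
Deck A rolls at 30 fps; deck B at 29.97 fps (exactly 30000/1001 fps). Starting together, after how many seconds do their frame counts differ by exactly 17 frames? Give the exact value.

17017/30 seconds

The gap grows by |30000/1001 − 30| = 30/1001 frames per second.
Time for a 17-frame gap: 17 ÷ (30/1001) = 17017/30 s.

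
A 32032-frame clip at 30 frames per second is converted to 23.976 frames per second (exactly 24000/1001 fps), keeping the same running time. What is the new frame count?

25600 frames

Target frames = source frames × (target rate / source rate) = 32032 × (24000/1001)/(30) = 32032 × 800/1001 = 25600.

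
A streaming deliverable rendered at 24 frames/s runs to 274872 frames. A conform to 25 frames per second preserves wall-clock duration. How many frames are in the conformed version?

286325 frames

Target frames = source frames × (target rate / source rate) = 274872 × (25)/(24) = 274872 × 25/24 = 286325.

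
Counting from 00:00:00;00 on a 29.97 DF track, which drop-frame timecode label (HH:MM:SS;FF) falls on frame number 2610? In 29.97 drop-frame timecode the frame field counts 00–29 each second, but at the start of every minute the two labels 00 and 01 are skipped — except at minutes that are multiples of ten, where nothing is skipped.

Each 10-minute DF block holds 10 × 60 × 30 − 9 × 2 = 17982 frames. 2610 ÷ 17982 → 0 full blocks, remainder 2610.
Within the partial block the first minute is 1800 frames and each further minute 1798, so 1 further minute boundary passed. Total skipped labels = 18 × 0 + 2 × 1 = 2.
Non-drop label index = 2610 + 2 = 2612; at 30 labels/s that is 00:01:27:02, i.e. DF 00:01:27;02.

00:01:27;02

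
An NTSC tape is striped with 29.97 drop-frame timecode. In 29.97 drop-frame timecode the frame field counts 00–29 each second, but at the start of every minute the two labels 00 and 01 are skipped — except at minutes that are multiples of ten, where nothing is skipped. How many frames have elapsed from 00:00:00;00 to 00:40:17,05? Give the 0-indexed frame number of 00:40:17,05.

Complete 10-minute blocks: 4, each 17982 frames → 71928.
Remaining 0 whole minutes in the current block: 0 frames.
Within the current minute: 17 × 30 + 5 = 515. Total = 71928 + 0 + 515 = 72443.

72443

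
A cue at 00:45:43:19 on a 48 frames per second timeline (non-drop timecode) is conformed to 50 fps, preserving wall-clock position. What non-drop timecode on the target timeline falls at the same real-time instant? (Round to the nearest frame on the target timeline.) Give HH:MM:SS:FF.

Source frame index: (0×3600 + 45×60 + 43) × 48 + 19 = 131683.
Real time: 131683 / (48) = 131683/48 s.
Target frame: (131683/48) × (50) = 3292075/24 ≈ 137169.792 → 137170.
At 50 labels/s: frame 137170 → 00:45:43:20.

00:45:43:20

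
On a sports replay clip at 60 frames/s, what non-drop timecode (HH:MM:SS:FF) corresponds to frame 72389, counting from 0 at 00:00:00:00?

00:20:06:29

72389 ÷ 60 = 1206 full seconds, remainder 29 frames.
1206 s = 0 h 20 min 6 s.
Timecode: 00:20:06:29.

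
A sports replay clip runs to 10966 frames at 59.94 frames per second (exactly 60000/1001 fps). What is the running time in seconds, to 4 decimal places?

Running time = 10966 × 1001/60000 = 5488483/30000 s ≈ 182.9494 s.

182.9494 seconds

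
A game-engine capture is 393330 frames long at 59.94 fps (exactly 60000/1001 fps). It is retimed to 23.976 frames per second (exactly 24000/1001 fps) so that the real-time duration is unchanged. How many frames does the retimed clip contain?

157332 frames

Frames at target rate = 393330 × (24000/1001) / (60000/1001) = 157332.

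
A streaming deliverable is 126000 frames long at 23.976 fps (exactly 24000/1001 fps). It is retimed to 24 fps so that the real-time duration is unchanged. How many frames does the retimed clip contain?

126126 frames

Target frames = source frames × (target rate / source rate) = 126000 × (24)/(24000/1001) = 126000 × 1001/1000 = 126126.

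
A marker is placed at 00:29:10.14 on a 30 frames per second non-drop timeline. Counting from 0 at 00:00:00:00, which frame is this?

Total seconds to the label: (0 × 3600 + 29 × 60 + 10) = 1750.
Frame index = 1750 × 30 + 14 = 52514.

52514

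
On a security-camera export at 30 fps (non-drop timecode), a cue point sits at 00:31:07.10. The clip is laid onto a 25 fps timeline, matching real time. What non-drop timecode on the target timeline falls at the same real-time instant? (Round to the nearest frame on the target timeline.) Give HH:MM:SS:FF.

00:31:07:08

Source frame index: (0×3600 + 31×60 + 7) × 30 + 10 = 56020.
Real time: 56020 / (30) = 5602/3 s.
Target frame: (5602/3) × (25) = 140050/3 ≈ 46683.333 → 46683.
At 25 labels/s: frame 46683 → 00:31:07:08.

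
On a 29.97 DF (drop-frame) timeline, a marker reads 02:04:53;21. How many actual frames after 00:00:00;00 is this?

As if non-drop at 30 labels/s: (2 × 3600 + 4 × 60 + 53) × 30 + 21 = 224811.
Minute boundaries passed: 124; those not divisible by 10: 124 − 12 = 112; dropped labels = 2 × 112 = 224.
Actual frame index = 224811 − 224 = 224587.

224587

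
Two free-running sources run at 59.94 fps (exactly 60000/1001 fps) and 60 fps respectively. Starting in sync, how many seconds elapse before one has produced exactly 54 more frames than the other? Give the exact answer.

900.9 seconds

The gap grows by |60 − 60000/1001| = 60/1001 frames per second.
Time for a 54-frame gap: 54 ÷ (60/1001) = 900.9 s.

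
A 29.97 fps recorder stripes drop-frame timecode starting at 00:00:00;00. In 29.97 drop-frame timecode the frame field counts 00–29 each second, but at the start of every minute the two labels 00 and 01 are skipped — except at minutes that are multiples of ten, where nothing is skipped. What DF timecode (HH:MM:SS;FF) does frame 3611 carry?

00:02:00;15

Ten DF minutes hold 17982 frames, so frame 3611 lies in block 0 (frames 0–17981) with 3611 frames into that block.
The block's first minute is 1800 frames and the rest 1798 each; 3611 frames reaches minute 2, so 0 × 18 + 2 × 2 = 4 labels have been skipped so far.
Adding those back, label number 3611 + 4 = 3615 at 30 labels/s is 120 s + 15 f = 0 h 2 min 0 s frame 15, i.e. 00:02:00;15.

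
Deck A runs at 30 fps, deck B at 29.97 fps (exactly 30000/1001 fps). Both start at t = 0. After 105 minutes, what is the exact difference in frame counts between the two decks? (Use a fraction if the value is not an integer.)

105 min = 6300 s.
A emits 30 × 6300 = 189000 frames; B emits 30000/1001 × 6300 = 27000000/143.
Difference = 27000/143 frames (≈ 188.8112); B is behind A.

27000/143 frames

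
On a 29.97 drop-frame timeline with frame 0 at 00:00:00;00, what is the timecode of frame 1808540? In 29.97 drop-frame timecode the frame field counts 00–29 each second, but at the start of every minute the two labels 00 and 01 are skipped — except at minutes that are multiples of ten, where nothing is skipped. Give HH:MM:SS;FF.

16:45:45;00

Each 10-minute DF block holds 10 × 60 × 30 − 9 × 2 = 17982 frames. 1808540 ÷ 17982 → 100 full blocks, remainder 10340.
Within the partial block the first minute is 1800 frames and each further minute 1798, so 5 further minute boundaries passed. Total skipped labels = 18 × 100 + 2 × 5 = 1810.
Non-drop label index = 1808540 + 1810 = 1810350; at 30 labels/s that is 16:45:45:00, i.e. DF 16:45:45;00.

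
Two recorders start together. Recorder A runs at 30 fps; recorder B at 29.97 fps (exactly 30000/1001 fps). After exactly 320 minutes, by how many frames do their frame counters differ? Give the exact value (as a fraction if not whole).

320 min = 19200 s.
A emits 30 × 19200 = 576000 frames; B emits 30000/1001 × 19200 = 576000000/1001.
Difference = 576000/1001 frames (≈ 575.4246); B is behind A.

576000/1001 frames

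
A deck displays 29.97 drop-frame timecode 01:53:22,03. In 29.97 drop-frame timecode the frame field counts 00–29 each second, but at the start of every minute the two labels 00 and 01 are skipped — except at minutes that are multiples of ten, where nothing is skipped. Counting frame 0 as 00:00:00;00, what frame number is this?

Complete 10-minute blocks: 11, each 17982 frames → 197802.
Remaining 3 whole minutes in the current block: 1800 + 2 × 1798 = 5396 frames.
Within the current minute: 22 × 30 + 3 − 2 = 661 (labels ;00/;01 skipped at this minute). Total = 197802 + 5396 + 661 = 203859.

203859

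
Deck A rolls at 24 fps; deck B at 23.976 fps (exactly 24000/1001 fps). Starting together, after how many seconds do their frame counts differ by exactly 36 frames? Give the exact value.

1501.5 seconds

The gap grows by |24000/1001 − 24| = 24/1001 frames per second.
Time for a 36-frame gap: 36 ÷ (24/1001) = 1501.5 s.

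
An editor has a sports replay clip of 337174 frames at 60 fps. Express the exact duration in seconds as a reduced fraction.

168587/30 seconds

Running time = 337174 ÷ (60) = 337174 × 1/60 = 168587/30 s.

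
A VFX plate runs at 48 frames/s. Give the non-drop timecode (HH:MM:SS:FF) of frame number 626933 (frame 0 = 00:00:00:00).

03:37:41:05

626933 ÷ 48 = 13061 full seconds, remainder 5 frames.
13061 s = 3 h 37 min 41 s.
Timecode: 03:37:41:05.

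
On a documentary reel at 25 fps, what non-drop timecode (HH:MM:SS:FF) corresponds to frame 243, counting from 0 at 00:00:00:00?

00:00:09:18

243 ÷ 25 = 9 full seconds, remainder 18 frames.
9 s = 0 h 0 min 9 s.
Timecode: 00:00:09:18.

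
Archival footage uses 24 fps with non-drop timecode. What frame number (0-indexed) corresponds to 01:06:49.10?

96226

Total seconds to the label: (1 × 3600 + 6 × 60 + 49) = 4009.
Frame index = 4009 × 24 + 10 = 96226.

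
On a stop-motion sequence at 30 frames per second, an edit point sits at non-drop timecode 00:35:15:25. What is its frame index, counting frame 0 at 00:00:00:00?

Total seconds to the label: (0 × 3600 + 35 × 60 + 15) = 2115.
Frame index = 2115 × 30 + 25 = 63475.

frame 63475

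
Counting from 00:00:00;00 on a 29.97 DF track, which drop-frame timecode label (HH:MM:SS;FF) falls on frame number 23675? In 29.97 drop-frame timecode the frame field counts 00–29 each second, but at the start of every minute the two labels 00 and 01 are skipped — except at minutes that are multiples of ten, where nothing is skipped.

Ten DF minutes hold 17982 frames, so frame 23675 lies in block 1 (frames 17982–35963) with 5693 frames into that block.
The block's first minute is 1800 frames and the rest 1798 each; 5693 frames reaches minute 3, so 1 × 18 + 3 × 2 = 24 labels have been skipped so far.
Adding those back, label number 23675 + 24 = 23699 at 30 labels/s is 789 s + 29 f = 0 h 13 min 9 s frame 29, i.e. 00:13:09;29.

00:13:09;29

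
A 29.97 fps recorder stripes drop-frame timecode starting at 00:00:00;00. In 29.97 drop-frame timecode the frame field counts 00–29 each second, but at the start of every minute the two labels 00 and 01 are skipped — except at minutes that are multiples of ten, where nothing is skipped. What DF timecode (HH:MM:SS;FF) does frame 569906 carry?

05:16:55;26

Each 10-minute DF block holds 10 × 60 × 30 − 9 × 2 = 17982 frames. 569906 ÷ 17982 → 31 full blocks, remainder 12464.
Within the partial block the first minute is 1800 frames and each further minute 1798, so 6 further minute boundaries passed. Total skipped labels = 18 × 31 + 2 × 6 = 570.
Non-drop label index = 569906 + 570 = 570476; at 30 labels/s that is 05:16:55:26, i.e. DF 05:16:55;26.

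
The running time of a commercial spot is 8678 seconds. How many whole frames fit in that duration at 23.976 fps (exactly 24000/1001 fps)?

208063 frames

Frames = 8678 × 24000/1001 = 208272000/1001 ≈ 208063.9361.
Complete frames: 208063.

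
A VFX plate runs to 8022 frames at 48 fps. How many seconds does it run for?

Running time = 8022 / (48) = 167.125 s.

167.125 seconds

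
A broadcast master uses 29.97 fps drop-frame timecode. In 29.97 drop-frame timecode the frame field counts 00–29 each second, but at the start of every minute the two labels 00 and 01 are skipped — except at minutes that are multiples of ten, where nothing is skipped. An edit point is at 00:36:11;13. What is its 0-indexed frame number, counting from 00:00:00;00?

65077

As if non-drop at 30 labels/s: (0 × 3600 + 36 × 60 + 11) × 30 + 13 = 65143.
Minute boundaries passed: 36; those not divisible by 10: 36 − 3 = 33; dropped labels = 2 × 33 = 66.
Actual frame index = 65143 − 66 = 65077.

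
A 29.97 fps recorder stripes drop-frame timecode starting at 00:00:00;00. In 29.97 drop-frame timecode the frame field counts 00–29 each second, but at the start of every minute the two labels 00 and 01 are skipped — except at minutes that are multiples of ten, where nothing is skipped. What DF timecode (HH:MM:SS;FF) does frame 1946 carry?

00:01:04;28

Ten DF minutes hold 17982 frames, so frame 1946 lies in block 0 (frames 0–17981) with 1946 frames into that block.
The block's first minute is 1800 frames and the rest 1798 each; 1946 frames reaches minute 1, so 0 × 18 + 1 × 2 = 2 labels have been skipped so far.
Adding those back, label number 1946 + 2 = 1948 at 30 labels/s is 64 s + 28 f = 0 h 1 min 4 s frame 28, i.e. 00:01:04;28.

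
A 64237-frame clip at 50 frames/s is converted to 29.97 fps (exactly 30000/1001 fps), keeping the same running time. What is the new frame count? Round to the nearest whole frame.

Frames at target rate = 64237 × (30000/1001) / (50) = 38542200/1001 ≈ 38503.696.
Nearest whole frame: 38504.

38504 frames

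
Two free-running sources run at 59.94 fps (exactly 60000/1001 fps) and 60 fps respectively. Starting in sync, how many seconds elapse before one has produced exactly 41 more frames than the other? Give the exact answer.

41041/60 seconds

The gap grows by |60 − 60000/1001| = 60/1001 frames per second.
Time for a 41-frame gap: 41 ÷ (60/1001) = 41041/60 s.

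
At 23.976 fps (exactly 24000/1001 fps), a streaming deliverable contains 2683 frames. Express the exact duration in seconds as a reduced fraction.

Running time = 2683 ÷ (24000/1001) = 2683 × 1001/24000 = 2685683/24000 s.

2685683/24000 seconds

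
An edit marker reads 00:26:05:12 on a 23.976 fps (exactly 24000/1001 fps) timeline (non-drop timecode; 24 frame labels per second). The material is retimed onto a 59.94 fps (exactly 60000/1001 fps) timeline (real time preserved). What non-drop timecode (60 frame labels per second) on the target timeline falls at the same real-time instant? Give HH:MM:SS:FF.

Source frame index: (0×3600 + 26×60 + 5) × 24 + 12 = 37572.
Real time: 37572 / (24000/1001) = 3134131/2000 s.
Target frame: (3134131/2000) × (60000/1001) = 93930.
At 60 labels/s: frame 93930 → 00:26:05:30.

00:26:05:30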